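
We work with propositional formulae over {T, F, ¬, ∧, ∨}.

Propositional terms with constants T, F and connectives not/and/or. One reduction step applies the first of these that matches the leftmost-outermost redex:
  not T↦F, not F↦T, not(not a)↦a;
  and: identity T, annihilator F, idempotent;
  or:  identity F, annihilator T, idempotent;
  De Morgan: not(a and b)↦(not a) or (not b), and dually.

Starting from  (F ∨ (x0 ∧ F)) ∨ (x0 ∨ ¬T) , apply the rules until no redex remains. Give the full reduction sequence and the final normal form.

Answer: normal form = x0  (in 5 steps)

Working:
  start: (F ∨ (x0 ∧ F)) ∨ (x0 ∨ ¬T)
  [1] (x0 ∧ F) ∨ (x0 ∨ ¬T)
  [2] F ∨ (x0 ∨ ¬T)
  [3] x0 ∨ ¬T
  [4] x0 ∨ F
  [5] x0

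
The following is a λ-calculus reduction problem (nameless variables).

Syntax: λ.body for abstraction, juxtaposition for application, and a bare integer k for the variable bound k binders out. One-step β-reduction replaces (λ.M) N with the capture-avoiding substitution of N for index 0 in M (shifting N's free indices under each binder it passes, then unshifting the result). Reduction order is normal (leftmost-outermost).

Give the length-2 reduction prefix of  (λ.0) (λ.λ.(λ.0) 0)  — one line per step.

Answer: after 2 steps: λ.λ.0

Working:
  start: (λ.0) (λ.λ.(λ.0) 0)
  →1  λ.λ.(λ.0) 0
  →2  λ.λ.0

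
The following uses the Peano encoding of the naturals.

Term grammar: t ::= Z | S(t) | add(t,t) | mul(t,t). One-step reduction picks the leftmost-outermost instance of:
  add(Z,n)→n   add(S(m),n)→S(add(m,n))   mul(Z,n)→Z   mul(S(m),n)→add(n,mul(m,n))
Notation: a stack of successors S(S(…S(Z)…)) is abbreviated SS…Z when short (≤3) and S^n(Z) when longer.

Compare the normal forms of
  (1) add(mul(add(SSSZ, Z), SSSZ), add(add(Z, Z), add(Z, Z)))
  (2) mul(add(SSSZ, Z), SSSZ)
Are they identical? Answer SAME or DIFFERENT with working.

Term A:
  start: add(mul(add(SSSZ, Z), SSSZ), add(add(Z, Z), add(Z, Z)))
  [1] add(mul(S(add(SSZ, Z)), SSSZ), add(add(Z, Z), add(Z, Z)))
  [2] add(add(SSSZ, mul(add(SSZ, Z), SSSZ)), add(add(Z, Z), add(Z, Z)))
  [3] add(S(add(SSZ, mul(add(SSZ, Z), SSSZ))), add(add(Z, Z), add(Z, Z)))
  [4] S(add(add(SSZ, mul(add(SSZ, Z), SSSZ)), add(add(Z, Z), add(Z, Z))))
  [5] S(add(S(add(SZ, mul(add(SSZ, Z), SSSZ))), add(add(Z, Z), add(Z, Z))))
  [6] S(S(add(add(SZ, mul(add(SSZ, Z), SSSZ)), add(add(Z, Z), add(Z, Z)))))
  [7] S(S(add(S(add(Z, mul(add(SSZ, Z), SSSZ))), add(add(Z, Z), add(Z, Z)))))
  [8] S(S(S(add(add(Z, mul(add(SSZ, Z), SSSZ)), add(add(Z, Z), add(Z, Z))))))
  [9] S(S(S(add(mul(add(SSZ, Z), SSSZ), add(add(Z, Z), add(Z, Z))))))
  [10] S(S(S(add(mul(S(add(SZ, Z)), SSSZ), add(add(Z, Z), add(Z, Z))))))
  [11] S(S(S(add(add(SSSZ, mul(add(SZ, Z), SSSZ)), add(add(Z, Z), add(Z, Z))))))
  [12] S(S(S(add(S(add(SSZ, mul(add(SZ, Z), SSSZ))), add(add(Z, Z), add(Z, Z))))))
  [13] S(S(S(S(add(add(SSZ, mul(add(SZ, Z), SSSZ)), add(add(Z, Z), add(Z, Z)))))))
  [14] S(S(S(S(add(S(add(SZ, mul(add(SZ, Z), SSSZ))), add(add(Z, Z), add(Z, Z)))))))
  [15] S(S(S(S(S(add(add(SZ, mul(add(SZ, Z), SSSZ)), add(add(Z, Z), add(Z, Z))))))))
  [16] S(S(S(S(S(add(S(add(Z, mul(add(SZ, Z), SSSZ))), add(add(Z, Z), add(Z, Z))))))))
  [17] S(S(S(S(S(S(add(add(Z, mul(add(SZ, Z), SSSZ)), add(add(Z, Z), add(Z, Z)))))))))
  [18] S(S(S(S(S(S(add(mul(add(SZ, Z), SSSZ), add(add(Z, Z), add(Z, Z)))))))))
  [19] S(S(S(S(S(S(add(mul(S(add(Z, Z)), SSSZ), add(add(Z, Z), add(Z, Z)))))))))
  [20] S(S(S(S(S(S(add(add(SSSZ, mul(add(Z, Z), SSSZ)), add(add(Z, Z), add(Z, Z)))))))))
  [21] S(S(S(S(S(S(add(S(add(SSZ, mul(add(Z, Z), SSSZ))), add(add(Z, Z), add(Z, Z)))))))))
  [22] S(S(S(S(S(S(S(add(add(SSZ, mul(add(Z, Z), SSSZ)), add(add(Z, Z), add(Z, Z))))))))))
  [23] S(S(S(S(S(S(S(add(S(add(SZ, mul(add(Z, Z), SSSZ))), add(add(Z, Z), add(Z, Z))))))))))
  [24] S(S(S(S(S(S(S(S(add(add(SZ, mul(add(Z, Z), SSSZ)), add(add(Z, Z), add(Z, Z)))))))))))
  [25] S(S(S(S(S(S(S(S(add(S(add(Z, mul(add(Z, Z), SSSZ))), add(add(Z, Z), add(Z, Z)))))))))))
  [26] S(S(S(S(S(S(S(S(S(add(add(Z, mul(add(Z, Z), SSSZ)), add(add(Z, Z), add(Z, Z))))))))))))
  [27] S(S(S(S(S(S(S(S(S(add(mul(add(Z, Z), SSSZ), add(add(Z, Z), add(Z, Z))))))))))))
  [28] S(S(S(S(S(S(S(S(S(add(mul(Z, SSSZ), add(add(Z, Z), add(Z, Z))))))))))))
  [29] S(S(S(S(S(S(S(S(S(add(Z, add(add(Z, Z), add(Z, Z))))))))))))
  [30] S(S(S(S(S(S(S(S(S(add(add(Z, Z), add(Z, Z)))))))))))
  [31] S(S(S(S(S(S(S(S(S(add(Z, add(Z, Z)))))))))))
  [32] S(S(S(S(S(S(S(S(S(add(Z, Z))))))))))
  [33] S^9(Z)

Term B:
  start: mul(add(SSSZ, Z), SSSZ)
  [1] mul(S(add(SSZ, Z)), SSSZ)
  [2] add(SSSZ, mul(add(SSZ, Z), SSSZ))
  [3] S(add(SSZ, mul(add(SSZ, Z), SSSZ)))
  [4] S(S(add(SZ, mul(add(SSZ, Z), SSSZ))))
  [5] S(S(S(add(Z, mul(add(SSZ, Z), SSSZ)))))
  [6] S(S(S(mul(add(SSZ, Z), SSSZ))))
  [7] S(S(S(mul(S(add(SZ, Z)), SSSZ))))
  [8] S(S(S(add(SSSZ, mul(add(SZ, Z), SSSZ)))))
  [9] S(S(S(S(add(SSZ, mul(add(SZ, Z), SSSZ))))))
  [10] S(S(S(S(S(add(SZ, mul(add(SZ, Z), SSSZ)))))))
  [11] S(S(S(S(S(S(add(Z, mul(add(SZ, Z), SSSZ))))))))
  [12] S(S(S(S(S(S(mul(add(SZ, Z), SSSZ)))))))
  [13] S(S(S(S(S(S(mul(S(add(Z, Z)), SSSZ)))))))
  [14] S(S(S(S(S(S(add(SSSZ, mul(add(Z, Z), SSSZ))))))))
  [15] S(S(S(S(S(S(S(add(SSZ, mul(add(Z, Z), SSSZ)))))))))
  [16] S(S(S(S(S(S(S(S(add(SZ, mul(add(Z, Z), SSSZ))))))))))
  [17] S(S(S(S(S(S(S(S(S(add(Z, mul(add(Z, Z), SSSZ)))))))))))
  [18] S(S(S(S(S(S(S(S(S(mul(add(Z, Z), SSSZ))))))))))
  [19] S(S(S(S(S(S(S(S(S(mul(Z, SSSZ))))))))))
  [20] S^9(Z)

Answer: SAME — A ⇓ S^9(Z), B ⇓ S^9(Z)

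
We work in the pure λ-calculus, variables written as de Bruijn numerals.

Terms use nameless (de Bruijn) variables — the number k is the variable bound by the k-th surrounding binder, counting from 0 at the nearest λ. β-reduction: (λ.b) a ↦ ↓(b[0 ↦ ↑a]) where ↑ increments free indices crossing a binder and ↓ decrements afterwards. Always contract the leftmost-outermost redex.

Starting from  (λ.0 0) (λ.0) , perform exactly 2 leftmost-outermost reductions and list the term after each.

Answer: after 2 steps: λ.0

Reduction:
  start: (λ.0 0) (λ.0)
  [1] (λ.0) (λ.0)
  [2] λ.0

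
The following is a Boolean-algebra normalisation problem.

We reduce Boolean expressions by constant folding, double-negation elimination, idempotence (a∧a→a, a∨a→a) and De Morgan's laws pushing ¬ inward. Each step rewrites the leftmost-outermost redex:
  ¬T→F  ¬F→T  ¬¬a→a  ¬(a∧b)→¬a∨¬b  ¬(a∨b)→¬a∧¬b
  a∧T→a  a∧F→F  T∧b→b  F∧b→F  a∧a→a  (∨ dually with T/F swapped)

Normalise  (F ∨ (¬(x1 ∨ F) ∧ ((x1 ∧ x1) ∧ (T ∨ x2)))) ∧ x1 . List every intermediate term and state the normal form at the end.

  start: (F ∨ (¬(x1 ∨ F) ∧ ((x1 ∧ x1) ∧ (T ∨ x2)))) ∧ x1
  step 1: (¬(x1 ∨ F) ∧ ((x1 ∧ x1) ∧ (T ∨ x2))) ∧ x1
  step 2: ((¬x1 ∧ ¬F) ∧ ((x1 ∧ x1) ∧ (T ∨ x2))) ∧ x1
  step 3: ((¬x1 ∧ T) ∧ ((x1 ∧ x1) ∧ (T ∨ x2))) ∧ x1
  step 4: (¬x1 ∧ ((x1 ∧ x1) ∧ (T ∨ x2))) ∧ x1
  step 5: (¬x1 ∧ (x1 ∧ (T ∨ x2))) ∧ x1
  step 6: (¬x1 ∧ (x1 ∧ T)) ∧ x1
  step 7: (¬x1 ∧ x1) ∧ x1

Answer: normal form = (¬x1 ∧ x1) ∧ x1  (in 7 steps)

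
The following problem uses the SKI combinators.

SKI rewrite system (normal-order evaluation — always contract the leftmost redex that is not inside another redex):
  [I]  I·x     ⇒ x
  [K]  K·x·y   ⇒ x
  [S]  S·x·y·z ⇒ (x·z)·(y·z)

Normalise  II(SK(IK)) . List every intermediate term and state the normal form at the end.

Answer: normal form = SKK  (in 3 steps)

Derivation:
  start: II(SK(IK))
  step 1: I(SK(IK))
  step 2: SK(IK)
  step 3: SKK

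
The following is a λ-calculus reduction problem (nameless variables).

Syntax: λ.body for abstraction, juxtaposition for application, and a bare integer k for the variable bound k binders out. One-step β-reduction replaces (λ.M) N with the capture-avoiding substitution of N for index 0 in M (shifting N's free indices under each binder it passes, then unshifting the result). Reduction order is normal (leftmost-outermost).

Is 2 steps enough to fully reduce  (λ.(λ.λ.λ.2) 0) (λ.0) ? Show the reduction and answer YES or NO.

  start: (λ.(λ.λ.λ.2) 0) (λ.0)
  step 1: (λ.λ.λ.2) (λ.0)
  step 2: λ.λ.λ.0

Answer: YES — reaches normal form λ.λ.λ.0 in 2 ≤ 2 steps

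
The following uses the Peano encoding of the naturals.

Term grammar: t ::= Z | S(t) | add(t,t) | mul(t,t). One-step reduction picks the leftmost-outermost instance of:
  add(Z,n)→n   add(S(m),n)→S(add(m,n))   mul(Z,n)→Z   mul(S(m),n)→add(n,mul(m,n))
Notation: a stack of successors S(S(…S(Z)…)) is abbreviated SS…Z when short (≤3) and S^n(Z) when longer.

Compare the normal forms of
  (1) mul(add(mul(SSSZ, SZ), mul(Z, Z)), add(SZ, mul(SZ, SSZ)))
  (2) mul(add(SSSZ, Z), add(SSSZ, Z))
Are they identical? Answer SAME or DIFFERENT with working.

Answer: SAME — A ⇓ S^9(Z), B ⇓ S^9(Z)

Working:
Term A:
  start: mul(add(mul(SSSZ, SZ), mul(Z, Z)), add(SZ, mul(SZ, SSZ)))
  step 1: mul(add(add(SZ, mul(SSZ, SZ)), mul(Z, Z)), add(SZ, mul(SZ, SSZ)))
  step 2: mul(add(S(add(Z, mul(SSZ, SZ))), mul(Z, Z)), add(SZ, mul(SZ, SSZ)))
  step 3: mul(S(add(add(Z, mul(SSZ, SZ)), mul(Z, Z))), add(SZ, mul(SZ, SSZ)))
  step 4: add(add(SZ, mul(SZ, SSZ)), mul(add(add(Z, mul(SSZ, SZ)), mul(Z, Z)), add(SZ, mul(SZ, SSZ))))
  step 5: add(S(add(Z, mul(SZ, SSZ))), mul(add(add(Z, mul(SSZ, SZ)), mul(Z, Z)), add(SZ, mul(SZ, SSZ))))
  step 6: S(add(add(Z, mul(SZ, SSZ)), mul(add(add(Z, mul(SSZ, SZ)), mul(Z, Z)), add(SZ, mul(SZ, SSZ)))))
  step 7: S(add(mul(SZ, SSZ), mul(add(add(Z, mul(SSZ, SZ)), mul(Z, Z)), add(SZ, mul(SZ, SSZ)))))
  step 8: S(add(add(SSZ, mul(Z, SSZ)), mul(add(add(Z, mul(SSZ, SZ)), mul(Z, Z)), add(SZ, mul(SZ, SSZ)))))
  step 9: S(add(S(add(SZ, mul(Z, SSZ))), mul(add(add(Z, mul(SSZ, SZ)), mul(Z, Z)), add(SZ, mul(SZ, SSZ)))))
  step 10: S(S(add(add(SZ, mul(Z, SSZ)), mul(add(add(Z, mul(SSZ, SZ)), mul(Z, Z)), add(SZ, mul(SZ, SSZ))))))
  step 11: S(S(add(S(add(Z, mul(Z, SSZ))), mul(add(add(Z, mul(SSZ, SZ)), mul(Z, Z)), add(SZ, mul(SZ, SSZ))))))
  step 12: S(S(S(add(add(Z, mul(Z, SSZ)), mul(add(add(Z, mul(SSZ, SZ)), mul(Z, Z)), add(SZ, mul(SZ, SSZ)))))))
  step 13: S(S(S(add(mul(Z, SSZ), mul(add(add(Z, mul(SSZ, SZ)), mul(Z, Z)), add(SZ, mul(SZ, SSZ)))))))
  step 14: S(S(S(add(Z, mul(add(add(Z, mul(SSZ, SZ)), mul(Z, Z)), add(SZ, mul(SZ, SSZ)))))))
  step 15: S(S(S(mul(add(add(Z, mul(SSZ, SZ)), mul(Z, Z)), add(SZ, mul(SZ, SSZ))))))
  step 16: S(S(S(mul(add(mul(SSZ, SZ), mul(Z, Z)), add(SZ, mul(SZ, SSZ))))))
  step 17: S(S(S(mul(add(add(SZ, mul(SZ, SZ)), mul(Z, Z)), add(SZ, mul(SZ, SSZ))))))
  step 18: S(S(S(mul(add(S(add(Z, mul(SZ, SZ))), mul(Z, Z)), add(SZ, mul(SZ, SSZ))))))
  step 19: S(S(S(mul(S(add(add(Z, mul(SZ, SZ)), mul(Z, Z))), add(SZ, mul(SZ, SSZ))))))
  step 20: S(S(S(add(add(SZ, mul(SZ, SSZ)), mul(add(add(Z, mul(SZ, SZ)), mul(Z, Z)), add(SZ, mul(SZ, SSZ)))))))
  step 21: S(S(S(add(S(add(Z, mul(SZ, SSZ))), mul(add(add(Z, mul(SZ, SZ)), mul(Z, Z)), add(SZ, mul(SZ, SSZ)))))))
  step 22: S(S(S(S(add(add(Z, mul(SZ, SSZ)), mul(add(add(Z, mul(SZ, SZ)), mul(Z, Z)), add(SZ, mul(SZ, SSZ))))))))
  step 23: S(S(S(S(add(mul(SZ, SSZ), mul(add(add(Z, mul(SZ, SZ)), mul(Z, Z)), add(SZ, mul(SZ, SSZ))))))))
  step 24: S(S(S(S(add(add(SSZ, mul(Z, SSZ)), mul(add(add(Z, mul(SZ, SZ)), mul(Z, Z)), add(SZ, mul(SZ, SSZ))))))))
  step 25: S(S(S(S(add(S(add(SZ, mul(Z, SSZ))), mul(add(add(Z, mul(SZ, SZ)), mul(Z, Z)), add(SZ, mul(SZ, SSZ))))))))
  step 26: S(S(S(S(S(add(add(SZ, mul(Z, SSZ)), mul(add(add(Z, mul(SZ, SZ)), mul(Z, Z)), add(SZ, mul(SZ, SSZ)))))))))
  step 27: S(S(S(S(S(add(S(add(Z, mul(Z, SSZ))), mul(add(add(Z, mul(SZ, SZ)), mul(Z, Z)), add(SZ, mul(SZ, SSZ)))))))))
  step 28: S(S(S(S(S(S(add(add(Z, mul(Z, SSZ)), mul(add(add(Z, mul(SZ, SZ)), mul(Z, Z)), add(SZ, mul(SZ, SSZ))))))))))
  step 29: S(S(S(S(S(S(add(mul(Z, SSZ), mul(add(add(Z, mul(SZ, SZ)), mul(Z, Z)), add(SZ, mul(SZ, SSZ))))))))))
  step 30: S(S(S(S(S(S(add(Z, mul(add(add(Z, mul(SZ, SZ)), mul(Z, Z)), add(SZ, mul(SZ, SSZ))))))))))
  step 31: S(S(S(S(S(S(mul(add(add(Z, mul(SZ, SZ)), mul(Z, Z)), add(SZ, mul(SZ, SSZ)))))))))
  step 32: S(S(S(S(S(S(mul(add(mul(SZ, SZ), mul(Z, Z)), add(SZ, mul(SZ, SSZ)))))))))
  step 33: S(S(S(S(S(S(mul(add(add(SZ, mul(Z, SZ)), mul(Z, Z)), add(SZ, mul(SZ, SSZ)))))))))
  step 34: S(S(S(S(S(S(mul(add(S(add(Z, mul(Z, SZ))), mul(Z, Z)), add(SZ, mul(SZ, SSZ)))))))))
  step 35: S(S(S(S(S(S(mul(S(add(add(Z, mul(Z, SZ)), mul(Z, Z))), add(SZ, mul(SZ, SSZ)))))))))
  step 36: S(S(S(S(S(S(add(add(SZ, mul(SZ, SSZ)), mul(add(add(Z, mul(Z, SZ)), mul(Z, Z)), add(SZ, mul(SZ, SSZ))))))))))
  step 37: S(S(S(S(S(S(add(S(add(Z, mul(SZ, SSZ))), mul(add(add(Z, mul(Z, SZ)), mul(Z, Z)), add(SZ, mul(SZ, SSZ))))))))))
  step 38: S(S(S(S(S(S(S(add(add(Z, mul(SZ, SSZ)), mul(add(add(Z, mul(Z, SZ)), mul(Z, Z)), add(SZ, mul(SZ, SSZ)))))))))))
  step 39: S(S(S(S(S(S(S(add(mul(SZ, SSZ), mul(add(add(Z, mul(Z, SZ)), mul(Z, Z)), add(SZ, mul(SZ, SSZ)))))))))))
  step 40: S(S(S(S(S(S(S(add(add(SSZ, mul(Z, SSZ)), mul(add(add(Z, mul(Z, SZ)), mul(Z, Z)), add(SZ, mul(SZ, SSZ)))))))))))
  step 41: S(S(S(S(S(S(S(add(S(add(SZ, mul(Z, SSZ))), mul(add(add(Z, mul(Z, SZ)), mul(Z, Z)), add(SZ, mul(SZ, SSZ)))))))))))
  step 42: S(S(S(S(S(S(S(S(add(add(SZ, mul(Z, SSZ)), mul(add(add(Z, mul(Z, SZ)), mul(Z, Z)), add(SZ, mul(SZ, SSZ))))))))))))
  step 43: S(S(S(S(S(S(S(S(add(S(add(Z, mul(Z, SSZ))), mul(add(add(Z, mul(Z, SZ)), mul(Z, Z)), add(SZ, mul(SZ, SSZ))))))))))))
  step 44: S(S(S(S(S(S(S(S(S(add(add(Z, mul(Z, SSZ)), mul(add(add(Z, mul(Z, SZ)), mul(Z, Z)), add(SZ, mul(SZ, SSZ)))))))))))))
  step 45: S(S(S(S(S(S(S(S(S(add(mul(Z, SSZ), mul(add(add(Z, mul(Z, SZ)), mul(Z, Z)), add(SZ, mul(SZ, SSZ)))))))))))))
  step 46: S(S(S(S(S(S(S(S(S(add(Z, mul(add(add(Z, mul(Z, SZ)), mul(Z, Z)), add(SZ, mul(SZ, SSZ)))))))))))))
  step 47: S(S(S(S(S(S(S(S(S(mul(add(add(Z, mul(Z, SZ)), mul(Z, Z)), add(SZ, mul(SZ, SSZ))))))))))))
  step 48: S(S(S(S(S(S(S(S(S(mul(add(mul(Z, SZ), mul(Z, Z)), add(SZ, mul(SZ, SSZ))))))))))))
  step 49: S(S(S(S(S(S(S(S(S(mul(add(Z, mul(Z, Z)), add(SZ, mul(SZ, SSZ))))))))))))
  step 50: S(S(S(S(S(S(S(S(S(mul(mul(Z, Z), add(SZ, mul(SZ, SSZ))))))))))))
  step 51: S(S(S(S(S(S(S(S(S(mul(Z, add(SZ, mul(SZ, SSZ))))))))))))
  step 52: S^9(Z)

Term B:
  start: mul(add(SSSZ, Z), add(SSSZ, Z))
  step 1: mul(S(add(SSZ, Z)), add(SSSZ, Z))
  step 2: add(add(SSSZ, Z), mul(add(SSZ, Z), add(SSSZ, Z)))
  step 3: add(S(add(SSZ, Z)), mul(add(SSZ, Z), add(SSSZ, Z)))
  step 4: S(add(add(SSZ, Z), mul(add(SSZ, Z), add(SSSZ, Z))))
  step 5: S(add(S(add(SZ, Z)), mul(add(SSZ, Z), add(SSSZ, Z))))
  step 6: S(S(add(add(SZ, Z), mul(add(SSZ, Z), add(SSSZ, Z)))))
  step 7: S(S(add(S(add(Z, Z)), mul(add(SSZ, Z), add(SSSZ, Z)))))
  step 8: S(S(S(add(add(Z, Z), mul(add(SSZ, Z), add(SSSZ, Z))))))
  step 9: S(S(S(add(Z, mul(add(SSZ, Z), add(SSSZ, Z))))))
  step 10: S(S(S(mul(add(SSZ, Z), add(SSSZ, Z)))))
  step 11: S(S(S(mul(S(add(SZ, Z)), add(SSSZ, Z)))))
  step 12: S(S(S(add(add(SSSZ, Z), mul(add(SZ, Z), add(SSSZ, Z))))))
  step 13: S(S(S(add(S(add(SSZ, Z)), mul(add(SZ, Z), add(SSSZ, Z))))))
  step 14: S(S(S(S(add(add(SSZ, Z), mul(add(SZ, Z), add(SSSZ, Z)))))))
  step 15: S(S(S(S(add(S(add(SZ, Z)), mul(add(SZ, Z), add(SSSZ, Z)))))))
  step 16: S(S(S(S(S(add(add(SZ, Z), mul(add(SZ, Z), add(SSSZ, Z))))))))
  step 17: S(S(S(S(S(add(S(add(Z, Z)), mul(add(SZ, Z), add(SSSZ, Z))))))))
  step 18: S(S(S(S(S(S(add(add(Z, Z), mul(add(SZ, Z), add(SSSZ, Z)))))))))
  step 19: S(S(S(S(S(S(add(Z, mul(add(SZ, Z), add(SSSZ, Z)))))))))
  step 20: S(S(S(S(S(S(mul(add(SZ, Z), add(SSSZ, Z))))))))
  step 21: S(S(S(S(S(S(mul(S(add(Z, Z)), add(SSSZ, Z))))))))
  step 22: S(S(S(S(S(S(add(add(SSSZ, Z), mul(add(Z, Z), add(SSSZ, Z)))))))))
  step 23: S(S(S(S(S(S(add(S(add(SSZ, Z)), mul(add(Z, Z), add(SSSZ, Z)))))))))
  step 24: S(S(S(S(S(S(S(add(add(SSZ, Z), mul(add(Z, Z), add(SSSZ, Z))))))))))
  step 25: S(S(S(S(S(S(S(add(S(add(SZ, Z)), mul(add(Z, Z), add(SSSZ, Z))))))))))
  step 26: S(S(S(S(S(S(S(S(add(add(SZ, Z), mul(add(Z, Z), add(SSSZ, Z)))))))))))
  step 27: S(S(S(S(S(S(S(S(add(S(add(Z, Z)), mul(add(Z, Z), add(SSSZ, Z)))))))))))
  step 28: S(S(S(S(S(S(S(S(S(add(add(Z, Z), mul(add(Z, Z), add(SSSZ, Z))))))))))))
  step 29: S(S(S(S(S(S(S(S(S(add(Z, mul(add(Z, Z), add(SSSZ, Z))))))))))))
  step 30: S(S(S(S(S(S(S(S(S(mul(add(Z, Z), add(SSSZ, Z)))))))))))
  step 31: S(S(S(S(S(S(S(S(S(mul(Z, add(SSSZ, Z)))))))))))
  step 32: S^9(Z)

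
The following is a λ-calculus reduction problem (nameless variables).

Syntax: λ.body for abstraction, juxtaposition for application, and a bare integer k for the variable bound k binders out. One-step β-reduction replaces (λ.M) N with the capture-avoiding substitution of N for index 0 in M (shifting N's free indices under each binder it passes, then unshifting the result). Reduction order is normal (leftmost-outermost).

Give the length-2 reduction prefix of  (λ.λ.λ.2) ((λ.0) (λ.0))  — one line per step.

  start: (λ.λ.λ.2) ((λ.0) (λ.0))
  [1] λ.λ.(λ.0) (λ.0)
  [2] λ.λ.λ.0

Answer: after 2 steps: λ.λ.λ.0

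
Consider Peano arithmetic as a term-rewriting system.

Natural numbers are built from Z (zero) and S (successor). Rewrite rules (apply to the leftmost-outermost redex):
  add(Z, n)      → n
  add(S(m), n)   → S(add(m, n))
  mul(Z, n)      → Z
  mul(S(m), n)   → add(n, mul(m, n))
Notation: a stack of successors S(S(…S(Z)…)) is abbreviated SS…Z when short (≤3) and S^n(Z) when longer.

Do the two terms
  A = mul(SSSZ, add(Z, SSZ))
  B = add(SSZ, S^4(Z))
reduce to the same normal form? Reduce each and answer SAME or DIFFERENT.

Answer: SAME — A ⇓ S^6(Z), B ⇓ S^6(Z)

Derivation:
Term A:
  start: mul(SSSZ, add(Z, SSZ))
  →1  add(add(Z, SSZ), mul(SSZ, add(Z, SSZ)))
  →2  add(SSZ, mul(SSZ, add(Z, SSZ)))
  →3  S(add(SZ, mul(SSZ, add(Z, SSZ))))
  →4  S(S(add(Z, mul(SSZ, add(Z, SSZ)))))
  →5  S(S(mul(SSZ, add(Z, SSZ))))
  →6  S(S(add(add(Z, SSZ), mul(SZ, add(Z, SSZ)))))
  →7  S(S(add(SSZ, mul(SZ, add(Z, SSZ)))))
  →8  S(S(S(add(SZ, mul(SZ, add(Z, SSZ))))))
  →9  S(S(S(S(add(Z, mul(SZ, add(Z, SSZ)))))))
  →10  S(S(S(S(mul(SZ, add(Z, SSZ))))))
  →11  S(S(S(S(add(add(Z, SSZ), mul(Z, add(Z, SSZ)))))))
  →12  S(S(S(S(add(SSZ, mul(Z, add(Z, SSZ)))))))
  →13  S(S(S(S(S(add(SZ, mul(Z, add(Z, SSZ))))))))
  →14  S(S(S(S(S(S(add(Z, mul(Z, add(Z, SSZ)))))))))
  →15  S(S(S(S(S(S(mul(Z, add(Z, SSZ))))))))
  →16  S^6(Z)

Term B:
  start: add(SSZ, S^4(Z))
  →1  S(add(SZ, S^4(Z)))
  →2  S(S(add(Z, S^4(Z))))
  →3  S^6(Z)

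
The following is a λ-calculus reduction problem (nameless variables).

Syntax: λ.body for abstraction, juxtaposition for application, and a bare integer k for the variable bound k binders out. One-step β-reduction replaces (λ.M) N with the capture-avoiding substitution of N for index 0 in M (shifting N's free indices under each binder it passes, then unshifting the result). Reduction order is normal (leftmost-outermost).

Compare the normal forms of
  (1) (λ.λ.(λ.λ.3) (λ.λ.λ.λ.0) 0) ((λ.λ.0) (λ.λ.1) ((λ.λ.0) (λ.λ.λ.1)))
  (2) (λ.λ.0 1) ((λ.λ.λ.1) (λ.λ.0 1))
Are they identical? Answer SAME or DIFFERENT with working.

Term A:
  start: (λ.λ.(λ.λ.3) (λ.λ.λ.λ.0) 0) ((λ.λ.0) (λ.λ.1) ((λ.λ.0) (λ.λ.λ.1)))
  [1] λ.(λ.λ.(λ.λ.0) (λ.λ.1) ((λ.λ.0) (λ.λ.λ.1))) (λ.λ.λ.λ.0) 0
  [2] λ.(λ.(λ.λ.0) (λ.λ.1) ((λ.λ.0) (λ.λ.λ.1))) 0
  [3] λ.(λ.λ.0) (λ.λ.1) ((λ.λ.0) (λ.λ.λ.1))
  [4] λ.(λ.0) ((λ.λ.0) (λ.λ.λ.1))
  [5] λ.(λ.λ.0) (λ.λ.λ.1)
  [6] λ.λ.0

Term B:
  start: (λ.λ.0 1) ((λ.λ.λ.1) (λ.λ.0 1))
  [1] λ.0 ((λ.λ.λ.1) (λ.λ.0 1))
  [2] λ.0 (λ.λ.1)

Answer: DIFFERENT — A ⇓ λ.λ.0, B ⇓ λ.0 (λ.λ.1)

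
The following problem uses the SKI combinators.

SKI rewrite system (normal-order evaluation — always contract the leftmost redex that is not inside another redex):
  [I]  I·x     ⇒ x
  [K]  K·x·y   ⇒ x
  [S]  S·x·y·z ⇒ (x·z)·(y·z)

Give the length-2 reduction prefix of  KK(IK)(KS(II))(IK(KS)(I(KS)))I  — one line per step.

  start: KK(IK)(KS(II))(IK(KS)(I(KS)))I
  [1] K(KS(II))(IK(KS)(I(KS)))I
  [2] KS(II)I

Answer: after 2 steps: KS(II)I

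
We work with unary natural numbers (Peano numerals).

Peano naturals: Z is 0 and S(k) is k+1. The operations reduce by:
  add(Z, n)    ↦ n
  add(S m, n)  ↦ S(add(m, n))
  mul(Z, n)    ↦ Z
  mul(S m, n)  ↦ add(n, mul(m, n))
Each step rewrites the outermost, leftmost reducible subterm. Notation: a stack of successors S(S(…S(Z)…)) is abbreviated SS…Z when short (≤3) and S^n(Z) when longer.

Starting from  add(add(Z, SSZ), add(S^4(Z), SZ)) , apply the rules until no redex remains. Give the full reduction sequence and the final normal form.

Answer: normal form = S^7(Z)  (in 9 steps)

Reduction:
  start: add(add(Z, SSZ), add(S^4(Z), SZ))
  step 1: add(SSZ, add(S^4(Z), SZ))
  step 2: S(add(SZ, add(S^4(Z), SZ)))
  step 3: S(S(add(Z, add(S^4(Z), SZ))))
  step 4: S(S(add(S^4(Z), SZ)))
  step 5: S(S(S(add(SSSZ, SZ))))
  step 6: S(S(S(S(add(SSZ, SZ)))))
  step 7: S(S(S(S(S(add(SZ, SZ))))))
  step 8: S(S(S(S(S(S(add(Z, SZ)))))))
  step 9: S^7(Z)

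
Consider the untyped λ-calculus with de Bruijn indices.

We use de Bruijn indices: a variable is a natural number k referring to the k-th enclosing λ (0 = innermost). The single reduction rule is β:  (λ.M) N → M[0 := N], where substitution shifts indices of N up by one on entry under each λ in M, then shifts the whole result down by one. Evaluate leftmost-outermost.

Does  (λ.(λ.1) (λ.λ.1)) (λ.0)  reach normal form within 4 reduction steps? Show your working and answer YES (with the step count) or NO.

Answer: YES — reaches normal form λ.0 in 2 ≤ 4 steps

Reduction:
  start: (λ.(λ.1) (λ.λ.1)) (λ.0)
  →1  (λ.λ.0) (λ.λ.1)
  →2  λ.0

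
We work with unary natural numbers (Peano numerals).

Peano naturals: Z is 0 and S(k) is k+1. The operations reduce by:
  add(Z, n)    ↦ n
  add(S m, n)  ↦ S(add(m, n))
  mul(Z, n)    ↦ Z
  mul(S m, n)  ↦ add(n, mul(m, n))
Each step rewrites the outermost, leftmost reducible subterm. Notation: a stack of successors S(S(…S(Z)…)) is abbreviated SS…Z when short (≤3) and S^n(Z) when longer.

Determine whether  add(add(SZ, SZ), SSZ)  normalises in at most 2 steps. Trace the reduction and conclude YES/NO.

  start: add(add(SZ, SZ), SSZ)
  [1] add(S(add(Z, SZ)), SSZ)
  [2] S(add(add(Z, SZ), SSZ))

Answer: NO — after 2 steps the term is S(add(add(Z, SZ), SSZ)), not yet normal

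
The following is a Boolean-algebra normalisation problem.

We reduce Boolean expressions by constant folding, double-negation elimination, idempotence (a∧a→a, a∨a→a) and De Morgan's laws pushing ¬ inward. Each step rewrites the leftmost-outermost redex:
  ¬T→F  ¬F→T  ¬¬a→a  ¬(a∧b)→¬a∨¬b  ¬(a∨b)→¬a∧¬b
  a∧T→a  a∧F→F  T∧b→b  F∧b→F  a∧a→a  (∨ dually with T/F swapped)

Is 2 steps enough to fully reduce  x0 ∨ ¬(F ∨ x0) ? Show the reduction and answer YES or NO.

  start: x0 ∨ ¬(F ∨ x0)
  →1  x0 ∨ (¬F ∧ ¬x0)
  →2  x0 ∨ (T ∧ ¬x0)

Answer: NO — after 2 steps the term is x0 ∨ (T ∧ ¬x0), not yet normal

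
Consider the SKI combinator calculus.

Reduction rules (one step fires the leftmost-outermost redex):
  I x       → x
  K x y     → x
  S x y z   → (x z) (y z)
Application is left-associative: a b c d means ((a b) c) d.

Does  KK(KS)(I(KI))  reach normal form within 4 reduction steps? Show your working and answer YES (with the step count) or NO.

  start: KK(KS)(I(KI))
  [1] K(I(KI))
  [2] K(KI)

Answer: YES — reaches normal form K(KI) in 2 ≤ 4 steps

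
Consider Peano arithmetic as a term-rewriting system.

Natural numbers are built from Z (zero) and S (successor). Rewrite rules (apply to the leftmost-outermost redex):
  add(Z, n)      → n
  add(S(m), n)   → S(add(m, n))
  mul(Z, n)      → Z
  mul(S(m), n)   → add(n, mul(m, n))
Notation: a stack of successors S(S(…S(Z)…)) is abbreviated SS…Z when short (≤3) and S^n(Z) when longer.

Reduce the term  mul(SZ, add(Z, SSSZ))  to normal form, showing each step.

  start: mul(SZ, add(Z, SSSZ))
  →1  add(add(Z, SSSZ), mul(Z, add(Z, SSSZ)))
  →2  add(SSSZ, mul(Z, add(Z, SSSZ)))
  →3  S(add(SSZ, mul(Z, add(Z, SSSZ))))
  →4  S(S(add(SZ, mul(Z, add(Z, SSSZ)))))
  →5  S(S(S(add(Z, mul(Z, add(Z, SSSZ))))))
  →6  S(S(S(mul(Z, add(Z, SSSZ)))))
  →7  SSSZ

Answer: normal form = SSSZ  (in 7 steps)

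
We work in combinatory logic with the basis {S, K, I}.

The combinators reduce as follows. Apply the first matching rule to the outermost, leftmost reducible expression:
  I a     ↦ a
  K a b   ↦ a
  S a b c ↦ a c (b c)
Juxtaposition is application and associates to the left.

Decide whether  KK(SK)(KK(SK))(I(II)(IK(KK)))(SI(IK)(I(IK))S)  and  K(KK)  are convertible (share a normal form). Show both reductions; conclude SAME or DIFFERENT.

Answer: SAME — A ⇓ K(KK), B ⇓ K(KK)

Working:
Term A:
  start: KK(SK)(KK(SK))(I(II)(IK(KK)))(SI(IK)(I(IK))S)
  [1] K(KK(SK))(I(II)(IK(KK)))(SI(IK)(I(IK))S)
  [2] KK(SK)(SI(IK)(I(IK))S)
  [3] K(SI(IK)(I(IK))S)
  [4] K(I(I(IK))(IK(I(IK)))S)
  [5] K(I(IK)(IK(I(IK)))S)
  [6] K(IK(IK(I(IK)))S)
  [7] K(K(IK(I(IK)))S)
  [8] K(IK(I(IK)))
  [9] K(K(I(IK)))
  [10] K(K(IK))
  [11] K(KK)

Term B:
  start: K(KK)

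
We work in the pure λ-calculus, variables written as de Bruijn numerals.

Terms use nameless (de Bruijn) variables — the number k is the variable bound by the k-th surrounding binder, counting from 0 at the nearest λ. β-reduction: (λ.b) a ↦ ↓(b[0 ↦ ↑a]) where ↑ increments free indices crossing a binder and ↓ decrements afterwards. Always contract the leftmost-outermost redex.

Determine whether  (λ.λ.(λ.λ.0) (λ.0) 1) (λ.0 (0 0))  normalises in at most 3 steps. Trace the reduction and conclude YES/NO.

Answer: YES — reaches normal form λ.λ.0 (0 0) in 3 ≤ 3 steps

Reduction:
  start: (λ.λ.(λ.λ.0) (λ.0) 1) (λ.0 (0 0))
  step 1: λ.(λ.λ.0) (λ.0) (λ.0 (0 0))
  step 2: λ.(λ.0) (λ.0 (0 0))
  step 3: λ.λ.0 (0 0)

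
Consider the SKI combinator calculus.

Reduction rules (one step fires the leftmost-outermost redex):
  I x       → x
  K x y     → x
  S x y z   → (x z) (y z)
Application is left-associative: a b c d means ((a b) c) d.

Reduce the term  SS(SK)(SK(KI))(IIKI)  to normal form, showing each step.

  start: SS(SK)(SK(KI))(IIKI)
  [1] S(SK(KI))(SK(SK(KI)))(IIKI)
  [2] SK(KI)(IIKI)(SK(SK(KI))(IIKI))
  [3] K(IIKI)(KI(IIKI))(SK(SK(KI))(IIKI))
  [4] IIKI(SK(SK(KI))(IIKI))
  [5] IKI(SK(SK(KI))(IIKI))
  [6] KI(SK(SK(KI))(IIKI))
  [7] I

Answer: normal form = I  (in 7 steps)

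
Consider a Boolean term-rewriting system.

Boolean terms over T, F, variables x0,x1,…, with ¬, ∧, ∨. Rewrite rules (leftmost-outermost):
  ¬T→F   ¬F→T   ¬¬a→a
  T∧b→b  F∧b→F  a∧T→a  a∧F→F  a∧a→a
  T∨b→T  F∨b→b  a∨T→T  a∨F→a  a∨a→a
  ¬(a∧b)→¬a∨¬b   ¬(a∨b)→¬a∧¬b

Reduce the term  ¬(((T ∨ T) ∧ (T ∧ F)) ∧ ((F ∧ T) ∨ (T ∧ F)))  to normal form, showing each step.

Answer: normal form = T  (in 11 steps)

Derivation:
  start: ¬(((T ∨ T) ∧ (T ∧ F)) ∧ ((F ∧ T) ∨ (T ∧ F)))
  →1  ¬((T ∨ T) ∧ (T ∧ F)) ∨ ¬((F ∧ T) ∨ (T ∧ F))
  →2  (¬(T ∨ T) ∨ ¬(T ∧ F)) ∨ ¬((F ∧ T) ∨ (T ∧ F))
  →3  ((¬T ∧ ¬T) ∨ ¬(T ∧ F)) ∨ ¬((F ∧ T) ∨ (T ∧ F))
  →4  (¬T ∨ ¬(T ∧ F)) ∨ ¬((F ∧ T) ∨ (T ∧ F))
  →5  (F ∨ ¬(T ∧ F)) ∨ ¬((F ∧ T) ∨ (T ∧ F))
  →6  ¬(T ∧ F) ∨ ¬((F ∧ T) ∨ (T ∧ F))
  →7  (¬T ∨ ¬F) ∨ ¬((F ∧ T) ∨ (T ∧ F))
  →8  (F ∨ ¬F) ∨ ¬((F ∧ T) ∨ (T ∧ F))
  →9  ¬F ∨ ¬((F ∧ T) ∨ (T ∧ F))
  →10  T ∨ ¬((F ∧ T) ∨ (T ∧ F))
  →11  T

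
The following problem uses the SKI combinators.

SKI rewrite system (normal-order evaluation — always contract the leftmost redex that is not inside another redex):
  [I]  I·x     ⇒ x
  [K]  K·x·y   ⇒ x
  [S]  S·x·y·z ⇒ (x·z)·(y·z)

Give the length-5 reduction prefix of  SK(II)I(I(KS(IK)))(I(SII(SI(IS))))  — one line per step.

Answer: after 5 steps: S(I(SII(SI(IS))))

Derivation:
  start: SK(II)I(I(KS(IK)))(I(SII(SI(IS))))
  →1  KI(III)(I(KS(IK)))(I(SII(SI(IS))))
  →2  I(I(KS(IK)))(I(SII(SI(IS))))
  →3  I(KS(IK))(I(SII(SI(IS))))
  →4  KS(IK)(I(SII(SI(IS))))
  →5  S(I(SII(SI(IS))))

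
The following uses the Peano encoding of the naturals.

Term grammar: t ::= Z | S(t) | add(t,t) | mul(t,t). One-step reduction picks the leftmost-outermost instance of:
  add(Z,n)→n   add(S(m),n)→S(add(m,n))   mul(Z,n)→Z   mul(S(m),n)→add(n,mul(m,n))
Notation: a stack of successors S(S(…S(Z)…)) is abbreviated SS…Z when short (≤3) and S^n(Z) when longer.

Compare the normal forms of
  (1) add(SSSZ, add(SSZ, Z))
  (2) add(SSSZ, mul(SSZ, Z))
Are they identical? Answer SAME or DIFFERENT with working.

Term A:
  start: add(SSSZ, add(SSZ, Z))
  step 1: S(add(SSZ, add(SSZ, Z)))
  step 2: S(S(add(SZ, add(SSZ, Z))))
  step 3: S(S(S(add(Z, add(SSZ, Z)))))
  step 4: S(S(S(add(SSZ, Z))))
  step 5: S(S(S(S(add(SZ, Z)))))
  step 6: S(S(S(S(S(add(Z, Z))))))
  step 7: S^5(Z)

Term B:
  start: add(SSSZ, mul(SSZ, Z))
  step 1: S(add(SSZ, mul(SSZ, Z)))
  step 2: S(S(add(SZ, mul(SSZ, Z))))
  step 3: S(S(S(add(Z, mul(SSZ, Z)))))
  step 4: S(S(S(mul(SSZ, Z))))
  step 5: S(S(S(add(Z, mul(SZ, Z)))))
  step 6: S(S(S(mul(SZ, Z))))
  step 7: S(S(S(add(Z, mul(Z, Z)))))
  step 8: S(S(S(mul(Z, Z))))
  step 9: SSSZ

Answer: DIFFERENT — A ⇓ S^5(Z), B ⇓ SSSZ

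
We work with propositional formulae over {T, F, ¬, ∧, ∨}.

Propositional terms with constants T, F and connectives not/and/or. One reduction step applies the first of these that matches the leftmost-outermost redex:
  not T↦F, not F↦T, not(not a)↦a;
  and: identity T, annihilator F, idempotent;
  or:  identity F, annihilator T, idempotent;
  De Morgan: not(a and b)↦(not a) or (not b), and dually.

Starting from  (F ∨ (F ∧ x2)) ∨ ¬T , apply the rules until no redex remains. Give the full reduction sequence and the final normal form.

Answer: normal form = F  (in 4 steps)

Working:
  start: (F ∨ (F ∧ x2)) ∨ ¬T
  [1] (F ∧ x2) ∨ ¬T
  [2] F ∨ ¬T
  [3] ¬T
  [4] F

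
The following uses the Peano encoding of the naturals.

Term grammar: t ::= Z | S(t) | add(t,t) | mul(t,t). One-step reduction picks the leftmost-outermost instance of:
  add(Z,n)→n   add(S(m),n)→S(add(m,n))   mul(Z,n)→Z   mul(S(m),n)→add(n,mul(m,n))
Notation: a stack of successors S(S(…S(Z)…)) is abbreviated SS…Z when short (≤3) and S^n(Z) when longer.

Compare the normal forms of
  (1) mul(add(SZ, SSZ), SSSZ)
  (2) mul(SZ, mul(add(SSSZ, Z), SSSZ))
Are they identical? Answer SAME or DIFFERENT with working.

Term A:
  start: mul(add(SZ, SSZ), SSSZ)
  [1] mul(S(add(Z, SSZ)), SSSZ)
  [2] add(SSSZ, mul(add(Z, SSZ), SSSZ))
  [3] S(add(SSZ, mul(add(Z, SSZ), SSSZ)))
  [4] S(S(add(SZ, mul(add(Z, SSZ), SSSZ))))
  [5] S(S(S(add(Z, mul(add(Z, SSZ), SSSZ)))))
  [6] S(S(S(mul(add(Z, SSZ), SSSZ))))
  [7] S(S(S(mul(SSZ, SSSZ))))
  [8] S(S(S(add(SSSZ, mul(SZ, SSSZ)))))
  [9] S(S(S(S(add(SSZ, mul(SZ, SSSZ))))))
  [10] S(S(S(S(S(add(SZ, mul(SZ, SSSZ)))))))
  [11] S(S(S(S(S(S(add(Z, mul(SZ, SSSZ))))))))
  [12] S(S(S(S(S(S(mul(SZ, SSSZ)))))))
  [13] S(S(S(S(S(S(add(SSSZ, mul(Z, SSSZ))))))))
  [14] S(S(S(S(S(S(S(add(SSZ, mul(Z, SSSZ)))))))))
  [15] S(S(S(S(S(S(S(S(add(SZ, mul(Z, SSSZ))))))))))
  [16] S(S(S(S(S(S(S(S(S(add(Z, mul(Z, SSSZ)))))))))))
  [17] S(S(S(S(S(S(S(S(S(mul(Z, SSSZ))))))))))
  [18] S^9(Z)

Term B:
  start: mul(SZ, mul(add(SSSZ, Z), SSSZ))
  [1] add(mul(add(SSSZ, Z), SSSZ), mul(Z, mul(add(SSSZ, Z), SSSZ)))
  [2] add(mul(S(add(SSZ, Z)), SSSZ), mul(Z, mul(add(SSSZ, Z), SSSZ)))
  [3] add(add(SSSZ, mul(add(SSZ, Z), SSSZ)), mul(Z, mul(add(SSSZ, Z), SSSZ)))
  [4] add(S(add(SSZ, mul(add(SSZ, Z), SSSZ))), mul(Z, mul(add(SSSZ, Z), SSSZ)))
  [5] S(add(add(SSZ, mul(add(SSZ, Z), SSSZ)), mul(Z, mul(add(SSSZ, Z), SSSZ))))
  [6] S(add(S(add(SZ, mul(add(SSZ, Z), SSSZ))), mul(Z, mul(add(SSSZ, Z), SSSZ))))
  [7] S(S(add(add(SZ, mul(add(SSZ, Z), SSSZ)), mul(Z, mul(add(SSSZ, Z), SSSZ)))))
  [8] S(S(add(S(add(Z, mul(add(SSZ, Z), SSSZ))), mul(Z, mul(add(SSSZ, Z), SSSZ)))))
  [9] S(S(S(add(add(Z, mul(add(SSZ, Z), SSSZ)), mul(Z, mul(add(SSSZ, Z), SSSZ))))))
  [10] S(S(S(add(mul(add(SSZ, Z), SSSZ), mul(Z, mul(add(SSSZ, Z), SSSZ))))))
  [11] S(S(S(add(mul(S(add(SZ, Z)), SSSZ), mul(Z, mul(add(SSSZ, Z), SSSZ))))))
  [12] S(S(S(add(add(SSSZ, mul(add(SZ, Z), SSSZ)), mul(Z, mul(add(SSSZ, Z), SSSZ))))))
  [13] S(S(S(add(S(add(SSZ, mul(add(SZ, Z), SSSZ))), mul(Z, mul(add(SSSZ, Z), SSSZ))))))
  [14] S(S(S(S(add(add(SSZ, mul(add(SZ, Z), SSSZ)), mul(Z, mul(add(SSSZ, Z), SSSZ)))))))
  [15] S(S(S(S(add(S(add(SZ, mul(add(SZ, Z), SSSZ))), mul(Z, mul(add(SSSZ, Z), SSSZ)))))))
  [16] S(S(S(S(S(add(add(SZ, mul(add(SZ, Z), SSSZ)), mul(Z, mul(add(SSSZ, Z), SSSZ))))))))
  [17] S(S(S(S(S(add(S(add(Z, mul(add(SZ, Z), SSSZ))), mul(Z, mul(add(SSSZ, Z), SSSZ))))))))
  [18] S(S(S(S(S(S(add(add(Z, mul(add(SZ, Z), SSSZ)), mul(Z, mul(add(SSSZ, Z), SSSZ)))))))))
  [19] S(S(S(S(S(S(add(mul(add(SZ, Z), SSSZ), mul(Z, mul(add(SSSZ, Z), SSSZ)))))))))
  [20] S(S(S(S(S(S(add(mul(S(add(Z, Z)), SSSZ), mul(Z, mul(add(SSSZ, Z), SSSZ)))))))))
  [21] S(S(S(S(S(S(add(add(SSSZ, mul(add(Z, Z), SSSZ)), mul(Z, mul(add(SSSZ, Z), SSSZ)))))))))
  [22] S(S(S(S(S(S(add(S(add(SSZ, mul(add(Z, Z), SSSZ))), mul(Z, mul(add(SSSZ, Z), SSSZ)))))))))
  [23] S(S(S(S(S(S(S(add(add(SSZ, mul(add(Z, Z), SSSZ)), mul(Z, mul(add(SSSZ, Z), SSSZ))))))))))
  [24] S(S(S(S(S(S(S(add(S(add(SZ, mul(add(Z, Z), SSSZ))), mul(Z, mul(add(SSSZ, Z), SSSZ))))))))))
  [25] S(S(S(S(S(S(S(S(add(add(SZ, mul(add(Z, Z), SSSZ)), mul(Z, mul(add(SSSZ, Z), SSSZ)))))))))))
  [26] S(S(S(S(S(S(S(S(add(S(add(Z, mul(add(Z, Z), SSSZ))), mul(Z, mul(add(SSSZ, Z), SSSZ)))))))))))
  [27] S(S(S(S(S(S(S(S(S(add(add(Z, mul(add(Z, Z), SSSZ)), mul(Z, mul(add(SSSZ, Z), SSSZ))))))))))))
  [28] S(S(S(S(S(S(S(S(S(add(mul(add(Z, Z), SSSZ), mul(Z, mul(add(SSSZ, Z), SSSZ))))))))))))
  [29] S(S(S(S(S(S(S(S(S(add(mul(Z, SSSZ), mul(Z, mul(add(SSSZ, Z), SSSZ))))))))))))
  [30] S(S(S(S(S(S(S(S(S(add(Z, mul(Z, mul(add(SSSZ, Z), SSSZ))))))))))))
  [31] S(S(S(S(S(S(S(S(S(mul(Z, mul(add(SSSZ, Z), SSSZ)))))))))))
  [32] S^9(Z)

Answer: SAME — A ⇓ S^9(Z), B ⇓ S^9(Z)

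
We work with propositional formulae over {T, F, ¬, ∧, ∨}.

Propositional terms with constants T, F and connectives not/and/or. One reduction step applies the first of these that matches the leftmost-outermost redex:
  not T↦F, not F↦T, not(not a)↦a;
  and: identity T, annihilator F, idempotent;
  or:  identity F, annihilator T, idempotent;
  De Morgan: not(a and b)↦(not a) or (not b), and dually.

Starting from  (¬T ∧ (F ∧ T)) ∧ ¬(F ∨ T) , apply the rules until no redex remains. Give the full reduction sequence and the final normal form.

Answer: normal form = F  (in 3 steps)

Working:
  start: (¬T ∧ (F ∧ T)) ∧ ¬(F ∨ T)
  →1  (F ∧ (F ∧ T)) ∧ ¬(F ∨ T)
  →2  F ∧ ¬(F ∨ T)
  →3  F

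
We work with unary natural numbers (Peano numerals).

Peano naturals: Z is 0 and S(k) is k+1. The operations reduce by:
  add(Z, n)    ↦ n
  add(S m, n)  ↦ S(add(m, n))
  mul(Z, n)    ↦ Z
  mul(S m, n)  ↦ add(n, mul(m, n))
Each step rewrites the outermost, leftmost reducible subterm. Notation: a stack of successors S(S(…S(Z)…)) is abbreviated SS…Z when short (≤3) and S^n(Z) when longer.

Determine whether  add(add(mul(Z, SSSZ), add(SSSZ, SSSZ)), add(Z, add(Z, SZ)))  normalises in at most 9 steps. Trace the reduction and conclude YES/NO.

Answer: NO — after 9 steps the term is S(S(S(add(SSSZ, add(Z, add(Z, SZ)))))), not yet normal

Derivation:
  start: add(add(mul(Z, SSSZ), add(SSSZ, SSSZ)), add(Z, add(Z, SZ)))
  →1  add(add(Z, add(SSSZ, SSSZ)), add(Z, add(Z, SZ)))
  →2  add(add(SSSZ, SSSZ), add(Z, add(Z, SZ)))
  →3  add(S(add(SSZ, SSSZ)), add(Z, add(Z, SZ)))
  →4  S(add(add(SSZ, SSSZ), add(Z, add(Z, SZ))))
  →5  S(add(S(add(SZ, SSSZ)), add(Z, add(Z, SZ))))
  →6  S(S(add(add(SZ, SSSZ), add(Z, add(Z, SZ)))))
  →7  S(S(add(S(add(Z, SSSZ)), add(Z, add(Z, SZ)))))
  →8  S(S(S(add(add(Z, SSSZ), add(Z, add(Z, SZ))))))
  →9  S(S(S(add(SSSZ, add(Z, add(Z, SZ))))))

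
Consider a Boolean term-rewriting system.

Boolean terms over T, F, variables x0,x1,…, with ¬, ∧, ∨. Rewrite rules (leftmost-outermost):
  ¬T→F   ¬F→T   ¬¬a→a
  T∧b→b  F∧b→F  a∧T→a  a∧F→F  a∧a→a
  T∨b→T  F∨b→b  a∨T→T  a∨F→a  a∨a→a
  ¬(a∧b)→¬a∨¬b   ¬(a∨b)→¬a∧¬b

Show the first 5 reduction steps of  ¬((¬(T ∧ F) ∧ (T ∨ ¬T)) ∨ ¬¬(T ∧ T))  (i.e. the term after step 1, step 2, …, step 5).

  start: ¬((¬(T ∧ F) ∧ (T ∨ ¬T)) ∨ ¬¬(T ∧ T))
  [1] ¬(¬(T ∧ F) ∧ (T ∨ ¬T)) ∧ ¬¬¬(T ∧ T)
  [2] (¬¬(T ∧ F) ∨ ¬(T ∨ ¬T)) ∧ ¬¬¬(T ∧ T)
  [3] ((T ∧ F) ∨ ¬(T ∨ ¬T)) ∧ ¬¬¬(T ∧ T)
  [4] (F ∨ ¬(T ∨ ¬T)) ∧ ¬¬¬(T ∧ T)
  [5] ¬(T ∨ ¬T) ∧ ¬¬¬(T ∧ T)

Answer: after 5 steps: ¬(T ∨ ¬T) ∧ ¬¬¬(T ∧ T)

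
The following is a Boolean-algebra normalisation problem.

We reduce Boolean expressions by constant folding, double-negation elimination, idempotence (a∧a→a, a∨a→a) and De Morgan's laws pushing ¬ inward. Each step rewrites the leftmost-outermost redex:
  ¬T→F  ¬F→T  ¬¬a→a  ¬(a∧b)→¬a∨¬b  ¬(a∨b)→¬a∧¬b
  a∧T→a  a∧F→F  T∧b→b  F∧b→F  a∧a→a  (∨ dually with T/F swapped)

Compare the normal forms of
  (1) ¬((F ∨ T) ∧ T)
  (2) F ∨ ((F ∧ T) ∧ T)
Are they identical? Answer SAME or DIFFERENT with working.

Answer: SAME — A ⇓ F, B ⇓ F

Derivation:
Term A:
  start: ¬((F ∨ T) ∧ T)
  [1] ¬(F ∨ T) ∨ ¬T
  [2] (¬F ∧ ¬T) ∨ ¬T
  [3] (T ∧ ¬T) ∨ ¬T
  [4] ¬T ∨ ¬T
  [5] ¬T
  [6] F

Term B:
  start: F ∨ ((F ∧ T) ∧ T)
  [1] (F ∧ T) ∧ T
  [2] F ∧ T
  [3] F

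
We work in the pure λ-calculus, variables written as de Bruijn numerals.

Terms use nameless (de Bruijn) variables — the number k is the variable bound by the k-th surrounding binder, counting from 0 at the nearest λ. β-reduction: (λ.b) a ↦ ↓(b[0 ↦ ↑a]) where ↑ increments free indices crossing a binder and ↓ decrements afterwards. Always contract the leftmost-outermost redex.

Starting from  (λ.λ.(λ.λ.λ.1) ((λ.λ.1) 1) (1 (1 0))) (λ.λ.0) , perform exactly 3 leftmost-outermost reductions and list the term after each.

Answer: after 3 steps: λ.λ.(λ.λ.0) ((λ.λ.0) 1)

Reduction:
  start: (λ.λ.(λ.λ.λ.1) ((λ.λ.1) 1) (1 (1 0))) (λ.λ.0)
  [1] λ.(λ.λ.λ.1) ((λ.λ.1) (λ.λ.0)) ((λ.λ.0) ((λ.λ.0) 0))
  [2] λ.(λ.λ.1) ((λ.λ.0) ((λ.λ.0) 0))
  [3] λ.λ.(λ.λ.0) ((λ.λ.0) 1)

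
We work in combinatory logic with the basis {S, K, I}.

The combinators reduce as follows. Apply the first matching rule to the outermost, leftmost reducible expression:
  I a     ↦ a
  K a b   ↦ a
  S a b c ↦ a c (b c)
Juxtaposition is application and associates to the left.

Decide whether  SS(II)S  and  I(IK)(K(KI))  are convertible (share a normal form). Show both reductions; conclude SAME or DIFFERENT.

Term A:
  start: SS(II)S
  →1  SS(IIS)
  →2  SS(IS)
  →3  SSS

Term B:
  start: I(IK)(K(KI))
  →1  IK(K(KI))
  →2  K(K(KI))

Answer: DIFFERENT — A ⇓ SSS, B ⇓ K(K(KI))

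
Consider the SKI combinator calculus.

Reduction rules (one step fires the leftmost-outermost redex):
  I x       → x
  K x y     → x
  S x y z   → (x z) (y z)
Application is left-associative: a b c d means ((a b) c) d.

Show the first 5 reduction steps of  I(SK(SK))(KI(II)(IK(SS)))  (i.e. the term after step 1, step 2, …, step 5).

Answer: after 5 steps: IK(SS)

Working:
  start: I(SK(SK))(KI(II)(IK(SS)))
  step 1: SK(SK)(KI(II)(IK(SS)))
  step 2: K(KI(II)(IK(SS)))(SK(KI(II)(IK(SS))))
  step 3: KI(II)(IK(SS))
  step 4: I(IK(SS))
  step 5: IK(SS)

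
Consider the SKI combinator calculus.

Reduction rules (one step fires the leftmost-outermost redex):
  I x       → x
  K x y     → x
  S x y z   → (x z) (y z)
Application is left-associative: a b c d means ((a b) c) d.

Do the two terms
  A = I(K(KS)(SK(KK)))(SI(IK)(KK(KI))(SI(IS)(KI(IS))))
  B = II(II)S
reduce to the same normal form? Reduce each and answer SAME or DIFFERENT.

Term A:
  start: I(K(KS)(SK(KK)))(SI(IK)(KK(KI))(SI(IS)(KI(IS))))
  [1] K(KS)(SK(KK))(SI(IK)(KK(KI))(SI(IS)(KI(IS))))
  [2] KS(SI(IK)(KK(KI))(SI(IS)(KI(IS))))
  [3] S

Term B:
  start: II(II)S
  [1] I(II)S
  [2] IIS
  [3] IS
  [4] S

Answer: SAME — A ⇓ S, B ⇓ S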